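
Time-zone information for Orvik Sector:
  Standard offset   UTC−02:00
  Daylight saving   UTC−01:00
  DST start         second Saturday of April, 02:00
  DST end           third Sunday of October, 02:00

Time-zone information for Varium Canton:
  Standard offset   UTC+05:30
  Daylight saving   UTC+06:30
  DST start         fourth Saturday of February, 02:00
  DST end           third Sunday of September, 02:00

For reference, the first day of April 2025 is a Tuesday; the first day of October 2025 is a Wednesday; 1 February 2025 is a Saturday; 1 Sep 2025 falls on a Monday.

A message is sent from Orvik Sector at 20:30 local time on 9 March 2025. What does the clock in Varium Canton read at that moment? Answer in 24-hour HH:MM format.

05:00

1 April 2025 is a Tuesday, so the first Saturday is April 5 and the second is April 12.
1 October 2025 is a Wednesday, so the first Sunday is October 5 and the third is October 19.
Daylight saving runs 12 April – 19 October; 9 March 2025 is outside that window, so Orvik Sector is on standard time at UTC−02:00.
20:30 Orvik Sector + 2h = 22:30 UTC.
1 February 2025 is a Saturday, so the first Saturday is February 1 and the fourth is February 22.
1 September 2025 is a Monday, so the first Sunday is September 7 and the third is September 21.
At the standard offset (UTC+05:30), 22:30 UTC + 5h30m = 04:00 Varium Canton standard time (rolling into the next day, 10 March 2025).
The standard-time date in Varium Canton, 10 March 2025, lies within the daylight-saving period (22 February – 21 September), so Varium Canton is on daylight time, UTC+06:30.
22:30 UTC + 6h30m = 05:00 Varium Canton (rolling into the next day, 10 March 2025).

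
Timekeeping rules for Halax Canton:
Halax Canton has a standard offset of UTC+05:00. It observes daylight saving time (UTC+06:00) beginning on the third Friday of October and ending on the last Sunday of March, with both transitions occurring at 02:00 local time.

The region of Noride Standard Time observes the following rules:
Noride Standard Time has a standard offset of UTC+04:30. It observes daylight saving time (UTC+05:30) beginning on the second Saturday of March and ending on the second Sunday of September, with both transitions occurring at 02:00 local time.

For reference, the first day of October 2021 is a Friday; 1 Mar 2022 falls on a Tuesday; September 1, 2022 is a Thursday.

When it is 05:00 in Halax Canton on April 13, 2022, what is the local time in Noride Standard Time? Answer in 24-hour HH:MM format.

05:30

1 October 2021 is a Friday, so the first Friday is October 1 and the third is October 15.
1 March 2022 is a Tuesday, so Sundays fall on 6, 13, 20, 27; the last is March 27.
April 13, 2022 does not fall between 15 October 2021 and 27 March 2022, so daylight saving is not in effect and Halax Canton is at UTC+05:00.
05:00 Halax Canton − 5h = 00:00 UTC.
1 March 2022 is a Tuesday, so the first Saturday is March 5 and the second is March 12.
1 September 2022 is a Thursday, so the first Sunday is September 4 and the second is September 11.
At the standard offset (UTC+04:30), 00:00 UTC + 4h30m = 04:30 Noride Standard Time standard time.
The standard-time date in Noride Standard Time, April 13, 2022, lies within the daylight-saving period (12 March – 11 September), so Noride Standard Time is on daylight time, UTC+05:30.
00:00 UTC + 5h30m = 05:30 Noride Standard Time.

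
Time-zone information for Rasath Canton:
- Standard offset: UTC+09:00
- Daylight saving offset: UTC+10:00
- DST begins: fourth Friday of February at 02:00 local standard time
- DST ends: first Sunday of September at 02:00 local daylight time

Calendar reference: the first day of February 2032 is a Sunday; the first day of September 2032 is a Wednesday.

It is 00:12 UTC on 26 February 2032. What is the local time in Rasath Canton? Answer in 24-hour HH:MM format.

1 February 2032 is a Sunday, so the first Friday is February 6 and the fourth is February 27.
1 September 2032 is a Wednesday, so the first Sunday is September 5.
At the standard offset (UTC+09:00), 00:12 UTC + 9h = 09:12 Rasath Canton standard time.
The standard-time date in Rasath Canton, 26 February 2032, does not fall between 27 February and 5 September, so daylight saving is not in effect and Rasath Canton is at UTC+09:00.
00:12 UTC + 9h = 09:12 local.

09:12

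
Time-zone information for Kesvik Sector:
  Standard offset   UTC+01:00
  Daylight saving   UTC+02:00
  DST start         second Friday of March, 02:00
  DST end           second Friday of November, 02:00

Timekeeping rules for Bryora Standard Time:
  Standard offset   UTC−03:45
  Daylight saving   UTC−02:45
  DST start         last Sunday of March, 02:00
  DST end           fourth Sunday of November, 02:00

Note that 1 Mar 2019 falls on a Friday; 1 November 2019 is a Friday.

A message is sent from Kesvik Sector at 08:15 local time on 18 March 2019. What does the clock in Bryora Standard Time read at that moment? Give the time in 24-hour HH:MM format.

02:30

1 March 2019 is a Friday, so the first Friday is March 1 and the second is March 8.
1 November 2019 is a Friday, so the first Friday is November 1 and the second is November 8.
18 March 2019 lies within the daylight-saving period (8 March – 8 November), so Kesvik Sector is on daylight time, UTC+02:00.
08:15 Kesvik Sector − 2h = 06:15 UTC.
1 March 2019 is a Friday, so Sundays fall on 3, 10, 17, 24, 31; the last is March 31.
1 November 2019 is a Friday, so the first Sunday is November 3 and the fourth is November 24.
At the standard offset (UTC−03:45), 06:15 UTC − 3h45m = 02:30 Bryora Standard Time standard time.
The standard-time date in Bryora Standard Time, 18 March 2019, is outside the daylight-saving period (31 March – 24 November), so Bryora Standard Time is on standard time, UTC−03:45.
06:15 UTC − 3h45m = 02:30 Bryora Standard Time.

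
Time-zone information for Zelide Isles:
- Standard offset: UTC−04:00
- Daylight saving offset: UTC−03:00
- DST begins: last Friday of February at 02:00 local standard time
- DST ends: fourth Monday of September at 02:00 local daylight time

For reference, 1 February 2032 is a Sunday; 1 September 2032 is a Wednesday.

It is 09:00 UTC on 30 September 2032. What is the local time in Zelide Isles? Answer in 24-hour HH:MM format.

05:00

1 February 2032 is a Sunday, so Fridays fall on 6, 13, 20, 27; the last is February 27.
1 September 2032 is a Wednesday, so the first Monday is September 6 and the fourth is September 27.
At the standard offset (UTC−04:00), 09:00 UTC − 4h = 05:00 Zelide Isles standard time.
The standard-time date in Zelide Isles, 30 September 2032, does not fall between 27 February and 27 September, so daylight saving is not in effect and Zelide Isles is at UTC−04:00.
09:00 UTC − 4h = 05:00 local.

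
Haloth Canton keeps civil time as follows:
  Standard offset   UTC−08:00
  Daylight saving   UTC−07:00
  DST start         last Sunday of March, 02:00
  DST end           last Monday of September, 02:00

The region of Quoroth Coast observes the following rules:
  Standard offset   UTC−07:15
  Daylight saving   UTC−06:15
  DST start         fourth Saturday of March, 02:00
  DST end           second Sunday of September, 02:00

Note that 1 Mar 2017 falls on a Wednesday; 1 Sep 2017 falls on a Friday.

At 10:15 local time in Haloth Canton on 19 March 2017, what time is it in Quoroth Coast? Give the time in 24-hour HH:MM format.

11:00

1 March 2017 is a Wednesday, so Sundays fall on 5, 12, 19, 26; the last is March 26.
1 September 2017 is a Friday, so Mondays fall on 4, 11, 18, 25; the last is September 25.
19 March 2017 does not fall between 26 March and 25 September, so daylight saving is not in effect and Haloth Canton is at UTC−08:00.
10:15 Haloth Canton + 8h = 18:15 UTC.
1 March 2017 is a Wednesday, so the first Saturday is March 4 and the fourth is March 25.
1 September 2017 is a Friday, so the first Sunday is September 3 and the second is September 10.
At the standard offset (UTC−07:15), 18:15 UTC − 7h15m = 11:00 Quoroth Coast standard time.
Daylight saving runs 25 March – 10 September; the standard-time date in Quoroth Coast, 19 March 2017, is outside that window, so Quoroth Coast is on standard time at UTC−07:15.
18:15 UTC − 7h15m = 11:00 Quoroth Coast.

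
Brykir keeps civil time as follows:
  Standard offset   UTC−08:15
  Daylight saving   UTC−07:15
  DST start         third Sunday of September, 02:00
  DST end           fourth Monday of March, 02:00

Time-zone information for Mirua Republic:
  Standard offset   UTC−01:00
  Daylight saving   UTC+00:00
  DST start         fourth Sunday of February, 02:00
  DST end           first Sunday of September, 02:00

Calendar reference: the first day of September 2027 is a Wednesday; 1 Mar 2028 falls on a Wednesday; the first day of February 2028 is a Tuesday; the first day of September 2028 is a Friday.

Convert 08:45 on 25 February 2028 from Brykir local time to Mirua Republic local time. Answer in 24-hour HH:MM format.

15:00

1 September 2027 is a Wednesday, so the first Sunday is September 5 and the third is September 19.
1 March 2028 is a Wednesday, so the first Monday is March 6 and the fourth is March 27.
25 February 2028 falls between 19 September 2027 and 27 March 2028, so daylight saving is in effect and Brykir is at UTC−07:15.
08:45 Brykir + 7h15m = 16:00 UTC.
1 February 2028 is a Tuesday, so the first Sunday is February 6 and the fourth is February 27.
1 September 2028 is a Friday, so the first Sunday is September 3.
At the standard offset (UTC−01:00), 16:00 UTC − 1h = 15:00 Mirua Republic standard time.
The standard-time date in Mirua Republic, 25 February 2028, does not fall between 27 February and 3 September, so daylight saving is not in effect and Mirua Republic is at UTC−01:00.
16:00 UTC − 1h = 15:00 Mirua Republic.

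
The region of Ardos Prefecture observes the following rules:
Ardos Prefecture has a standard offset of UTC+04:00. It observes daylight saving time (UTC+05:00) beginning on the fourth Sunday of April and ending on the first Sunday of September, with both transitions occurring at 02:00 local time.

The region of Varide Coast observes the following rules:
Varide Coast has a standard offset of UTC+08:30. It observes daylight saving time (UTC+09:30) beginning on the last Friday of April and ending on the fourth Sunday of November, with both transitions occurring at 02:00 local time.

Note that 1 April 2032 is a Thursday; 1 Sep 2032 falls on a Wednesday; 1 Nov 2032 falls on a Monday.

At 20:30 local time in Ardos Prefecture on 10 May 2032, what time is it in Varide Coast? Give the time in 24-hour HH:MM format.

01:00

1 April 2032 is a Thursday, so the first Sunday is April 4 and the fourth is April 25.
1 September 2032 is a Wednesday, so the first Sunday is September 5.
10 May 2032 falls between 25 April and 5 September, so daylight saving is in effect and Ardos Prefecture is at UTC+05:00.
20:30 Ardos Prefecture − 5h = 15:30 UTC.
1 April 2032 is a Thursday, so Fridays fall on 2, 9, 16, 23, 30; the last is April 30.
1 November 2032 is a Monday, so the first Sunday is November 7 and the fourth is November 28.
At the standard offset (UTC+08:30), 15:30 UTC + 8h30m = 00:00 Varide Coast standard time (rolling into the next day, 11 May 2032).
Daylight saving runs 30 April – 28 November; the standard-time date in Varide Coast, 11 May 2032, is inside that window, so Varide Coast is at UTC+09:30.
15:30 UTC + 9h30m = 01:00 Varide Coast (rolling into the next day, 11 May 2032).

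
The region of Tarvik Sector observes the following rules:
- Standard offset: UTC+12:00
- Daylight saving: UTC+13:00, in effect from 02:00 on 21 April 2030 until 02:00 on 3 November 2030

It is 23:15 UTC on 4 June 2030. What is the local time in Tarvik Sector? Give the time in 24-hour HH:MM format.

12:15

At the standard offset (UTC+12:00), 23:15 UTC + 12h = 11:15 Tarvik Sector standard time (rolling into the next day, 5 June 2030).
Daylight saving runs 21 April – 3 November; the standard-time date in Tarvik Sector, 5 June 2030, is inside that window, so Tarvik Sector is at UTC+13:00.
23:15 UTC + 13h = 12:15 local (rolling into the next day, 5 June 2030).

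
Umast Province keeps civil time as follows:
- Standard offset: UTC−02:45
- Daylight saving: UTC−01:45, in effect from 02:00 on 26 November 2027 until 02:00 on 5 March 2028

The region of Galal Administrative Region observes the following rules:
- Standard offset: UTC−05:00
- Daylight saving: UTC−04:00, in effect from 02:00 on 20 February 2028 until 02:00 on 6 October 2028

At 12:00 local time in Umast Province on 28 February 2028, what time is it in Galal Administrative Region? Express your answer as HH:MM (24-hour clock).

28 February 2028 lies within the daylight-saving period (26 November 2027 – 5 March 2028), so Umast Province is on daylight time, UTC−01:45.
12:00 Umast Province + 1h45m = 13:45 UTC.
At the standard offset (UTC−05:00), 13:45 UTC − 5h = 08:45 Galal Administrative Region standard time.
The standard-time date in Galal Administrative Region, 28 February 2028, falls between 20 February and 6 October, so daylight saving is in effect and Galal Administrative Region is at UTC−04:00.
13:45 UTC − 4h = 09:45 Galal Administrative Region.

09:45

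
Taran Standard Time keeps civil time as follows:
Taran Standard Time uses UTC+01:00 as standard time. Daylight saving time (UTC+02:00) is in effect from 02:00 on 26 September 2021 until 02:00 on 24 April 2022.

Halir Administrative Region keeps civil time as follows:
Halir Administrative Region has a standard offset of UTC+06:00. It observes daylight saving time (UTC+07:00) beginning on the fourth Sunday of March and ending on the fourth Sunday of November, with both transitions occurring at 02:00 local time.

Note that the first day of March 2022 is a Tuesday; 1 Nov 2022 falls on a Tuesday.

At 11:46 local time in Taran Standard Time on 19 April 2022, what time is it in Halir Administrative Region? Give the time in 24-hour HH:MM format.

19 April 2022 lies within the daylight-saving period (26 September 2021 – 24 April 2022), so Taran Standard Time is on daylight time, UTC+02:00.
11:46 Taran Standard Time − 2h = 09:46 UTC.
1 March 2022 is a Tuesday, so the first Sunday is March 6 and the fourth is March 27.
1 November 2022 is a Tuesday, so the first Sunday is November 6 and the fourth is November 27.
At the standard offset (UTC+06:00), 09:46 UTC + 6h = 15:46 Halir Administrative Region standard time.
Daylight saving runs 27 March – 27 November; the standard-time date in Halir Administrative Region, 19 April 2022, is inside that window, so Halir Administrative Region is at UTC+07:00.
09:46 UTC + 7h = 16:46 Halir Administrative Region.

16:46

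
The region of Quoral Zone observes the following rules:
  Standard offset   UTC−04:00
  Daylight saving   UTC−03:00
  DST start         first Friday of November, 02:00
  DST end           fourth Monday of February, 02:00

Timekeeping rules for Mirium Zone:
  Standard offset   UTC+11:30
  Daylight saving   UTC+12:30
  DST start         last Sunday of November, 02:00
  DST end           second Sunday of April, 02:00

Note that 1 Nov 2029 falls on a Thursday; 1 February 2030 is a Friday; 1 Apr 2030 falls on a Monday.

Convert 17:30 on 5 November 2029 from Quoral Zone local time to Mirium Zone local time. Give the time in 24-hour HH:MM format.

1 November 2029 is a Thursday, so the first Friday is November 2.
1 February 2030 is a Friday, so the first Monday is February 4 and the fourth is February 25.
5 November 2029 falls between 2 November 2029 and 25 February 2030, so daylight saving is in effect and Quoral Zone is at UTC−03:00.
17:30 Quoral Zone + 3h = 20:30 UTC.
1 November 2029 is a Thursday, so Sundays fall on 4, 11, 18, 25; the last is November 25.
1 April 2030 is a Monday, so the first Sunday is April 7 and the second is April 14.
At the standard offset (UTC+11:30), 20:30 UTC + 11h30m = 08:00 Mirium Zone standard time (rolling into the next day, 6 November 2029).
The standard-time date in Mirium Zone, 6 November 2029, is outside the daylight-saving period (25 November 2029 – 14 April 2030), so Mirium Zone is on standard time, UTC+11:30.
20:30 UTC + 11h30m = 08:00 Mirium Zone (rolling into the next day, 6 November 2029).

08:00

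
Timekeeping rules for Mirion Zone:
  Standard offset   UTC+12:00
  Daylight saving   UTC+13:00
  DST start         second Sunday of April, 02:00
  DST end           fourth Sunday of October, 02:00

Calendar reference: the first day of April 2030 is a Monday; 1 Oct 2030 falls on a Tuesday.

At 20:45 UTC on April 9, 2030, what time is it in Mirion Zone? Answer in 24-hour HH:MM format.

1 April 2030 is a Monday, so the first Sunday is April 7 and the second is April 14.
1 October 2030 is a Tuesday, so the first Sunday is October 6 and the fourth is October 27.
At the standard offset (UTC+12:00), 20:45 UTC + 12h = 08:45 Mirion Zone standard time (rolling into the next day, 10 April 2030).
The standard-time date in Mirion Zone, April 10, 2030, does not fall between 14 April and 27 October, so daylight saving is not in effect and Mirion Zone is at UTC+12:00.
20:45 UTC + 12h = 08:45 local (rolling into the next day, 10 April 2030).

08:45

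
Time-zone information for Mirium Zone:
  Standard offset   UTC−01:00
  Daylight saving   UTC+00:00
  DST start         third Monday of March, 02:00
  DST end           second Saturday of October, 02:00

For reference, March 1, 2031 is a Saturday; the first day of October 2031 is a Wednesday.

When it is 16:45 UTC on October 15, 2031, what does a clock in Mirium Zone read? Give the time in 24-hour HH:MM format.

1 March 2031 is a Saturday, so the first Monday is March 3 and the third is March 17.
1 October 2031 is a Wednesday, so the first Saturday is October 4 and the second is October 11.
At the standard offset (UTC−01:00), 16:45 UTC − 1h = 15:45 Mirium Zone standard time.
Daylight saving runs 17 March – 11 October; the standard-time date in Mirium Zone, October 15, 2031, is outside that window, so Mirium Zone is on standard time at UTC−01:00.
16:45 UTC − 1h = 15:45 local.

15:45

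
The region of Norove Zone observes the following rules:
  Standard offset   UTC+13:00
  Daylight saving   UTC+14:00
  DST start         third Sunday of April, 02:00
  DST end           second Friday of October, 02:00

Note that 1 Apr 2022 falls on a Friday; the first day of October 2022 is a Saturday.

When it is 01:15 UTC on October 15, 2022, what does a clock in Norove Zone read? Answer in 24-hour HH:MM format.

14:15

1 April 2022 is a Friday, so the first Sunday is April 3 and the third is April 17.
1 October 2022 is a Saturday, so the first Friday is October 7 and the second is October 14.
At the standard offset (UTC+13:00), 01:15 UTC + 13h = 14:15 Norove Zone standard time.
Daylight saving runs 17 April – 14 October; the standard-time date in Norove Zone, October 15, 2022, is outside that window, so Norove Zone is on standard time at UTC+13:00.
01:15 UTC + 13h = 14:15 local.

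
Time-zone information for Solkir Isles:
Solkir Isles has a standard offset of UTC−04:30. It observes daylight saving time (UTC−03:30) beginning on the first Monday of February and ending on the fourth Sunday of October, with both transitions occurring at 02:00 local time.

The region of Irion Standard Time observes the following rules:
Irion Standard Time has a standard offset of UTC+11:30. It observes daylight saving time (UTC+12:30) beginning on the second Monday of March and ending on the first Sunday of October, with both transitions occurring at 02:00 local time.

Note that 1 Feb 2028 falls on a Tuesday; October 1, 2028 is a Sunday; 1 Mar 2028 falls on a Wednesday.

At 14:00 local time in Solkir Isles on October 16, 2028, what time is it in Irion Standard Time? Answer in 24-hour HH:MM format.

05:00

1 February 2028 is a Tuesday, so the first Monday is February 7.
1 October 2028 is a Sunday, so the first Sunday is October 1 and the fourth is October 22.
Daylight saving runs 7 February – 22 October; October 16, 2028 is inside that window, so Solkir Isles is at UTC−03:30.
14:00 Solkir Isles + 3h30m = 17:30 UTC.
1 March 2028 is a Wednesday, so the first Monday is March 6 and the second is March 13.
1 October 2028 is a Sunday, so the first Sunday is October 1.
At the standard offset (UTC+11:30), 17:30 UTC + 11h30m = 05:00 Irion Standard Time standard time (rolling into the next day, 17 October 2028).
The standard-time date in Irion Standard Time, October 17, 2028, is outside the daylight-saving period (13 March – 1 October), so Irion Standard Time is on standard time, UTC+11:30.
17:30 UTC + 11h30m = 05:00 Irion Standard Time (rolling into the next day, 17 October 2028).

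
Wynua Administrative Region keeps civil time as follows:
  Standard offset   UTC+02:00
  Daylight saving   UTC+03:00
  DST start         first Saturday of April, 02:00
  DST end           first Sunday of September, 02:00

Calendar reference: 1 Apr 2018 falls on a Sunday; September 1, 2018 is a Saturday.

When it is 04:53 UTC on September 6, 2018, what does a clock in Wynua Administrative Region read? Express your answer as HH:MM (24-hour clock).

1 April 2018 is a Sunday, so the first Saturday is April 7.
1 September 2018 is a Saturday, so the first Sunday is September 2.
At the standard offset (UTC+02:00), 04:53 UTC + 2h = 06:53 Wynua Administrative Region standard time.
The standard-time date in Wynua Administrative Region, September 6, 2018, is outside the daylight-saving period (7 April – 2 September), so Wynua Administrative Region is on standard time, UTC+02:00.
04:53 UTC + 2h = 06:53 local.

06:53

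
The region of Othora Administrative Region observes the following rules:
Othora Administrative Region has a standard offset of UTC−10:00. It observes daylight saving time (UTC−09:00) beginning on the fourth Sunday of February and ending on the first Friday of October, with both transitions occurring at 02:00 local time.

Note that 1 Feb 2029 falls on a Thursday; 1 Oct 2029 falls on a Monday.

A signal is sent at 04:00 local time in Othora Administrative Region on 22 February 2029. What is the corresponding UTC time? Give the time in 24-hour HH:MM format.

1 February 2029 is a Thursday, so the first Sunday is February 4 and the fourth is February 25.
1 October 2029 is a Monday, so the first Friday is October 5.
22 February 2029 does not fall between 25 February and 5 October, so daylight saving is not in effect and Othora Administrative Region is at UTC−10:00.
04:00 local + 10h = 14:00 UTC.

14:00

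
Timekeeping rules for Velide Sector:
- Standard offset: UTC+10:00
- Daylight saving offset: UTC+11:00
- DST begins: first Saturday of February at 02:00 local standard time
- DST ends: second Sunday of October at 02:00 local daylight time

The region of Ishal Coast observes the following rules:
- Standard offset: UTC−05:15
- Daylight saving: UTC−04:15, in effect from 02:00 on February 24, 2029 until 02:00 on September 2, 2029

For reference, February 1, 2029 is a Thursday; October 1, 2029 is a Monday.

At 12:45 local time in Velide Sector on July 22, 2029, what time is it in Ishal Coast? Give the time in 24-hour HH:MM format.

1 February 2029 is a Thursday, so the first Saturday is February 3.
1 October 2029 is a Monday, so the first Sunday is October 7 and the second is October 14.
July 22, 2029 falls between 3 February and 14 October, so daylight saving is in effect and Velide Sector is at UTC+11:00.
12:45 Velide Sector − 11h = 01:45 UTC.
At the standard offset (UTC−05:15), 01:45 UTC − 5h15m = 20:30 Ishal Coast standard time (rolling into the previous day, 21 July 2029).
Daylight saving runs 24 February – 2 September; the standard-time date in Ishal Coast, July 21, 2029, is inside that window, so Ishal Coast is at UTC−04:15.
01:45 UTC − 4h15m = 21:30 Ishal Coast (rolling into the previous day, 21 July 2029).

21:30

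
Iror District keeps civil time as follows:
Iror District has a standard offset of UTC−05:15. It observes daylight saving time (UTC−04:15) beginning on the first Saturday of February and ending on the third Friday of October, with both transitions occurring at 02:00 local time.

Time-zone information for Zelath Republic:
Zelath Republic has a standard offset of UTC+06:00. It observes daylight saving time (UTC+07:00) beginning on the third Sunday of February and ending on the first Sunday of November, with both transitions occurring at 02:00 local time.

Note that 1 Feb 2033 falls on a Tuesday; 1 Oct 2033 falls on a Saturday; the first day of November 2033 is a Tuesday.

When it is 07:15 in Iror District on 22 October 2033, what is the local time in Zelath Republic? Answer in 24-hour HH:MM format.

1 February 2033 is a Tuesday, so the first Saturday is February 5.
1 October 2033 is a Saturday, so the first Friday is October 7 and the third is October 21.
22 October 2033 is outside the daylight-saving period (5 February – 21 October), so Iror District is on standard time, UTC−05:15.
07:15 Iror District + 5h15m = 12:30 UTC.
1 February 2033 is a Tuesday, so the first Sunday is February 6 and the third is February 20.
1 November 2033 is a Tuesday, so the first Sunday is November 6.
At the standard offset (UTC+06:00), 12:30 UTC + 6h = 18:30 Zelath Republic standard time.
The standard-time date in Zelath Republic, 22 October 2033, falls between 20 February and 6 November, so daylight saving is in effect and Zelath Republic is at UTC+07:00.
12:30 UTC + 7h = 19:30 Zelath Republic.

19:30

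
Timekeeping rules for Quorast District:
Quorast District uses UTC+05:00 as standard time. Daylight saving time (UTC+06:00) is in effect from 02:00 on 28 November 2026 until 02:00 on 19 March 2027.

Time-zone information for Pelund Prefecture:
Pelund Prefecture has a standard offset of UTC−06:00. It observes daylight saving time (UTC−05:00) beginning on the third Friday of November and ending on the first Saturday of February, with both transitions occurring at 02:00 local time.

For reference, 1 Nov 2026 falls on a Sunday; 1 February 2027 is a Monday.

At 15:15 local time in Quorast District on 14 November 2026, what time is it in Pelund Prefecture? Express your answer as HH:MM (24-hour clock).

Daylight saving runs 28 November 2026 – 19 March 2027; 14 November 2026 is outside that window, so Quorast District is on standard time at UTC+05:00.
15:15 Quorast District − 5h = 10:15 UTC.
1 November 2026 is a Sunday, so the first Friday is November 6 and the third is November 20.
1 February 2027 is a Monday, so the first Saturday is February 6.
At the standard offset (UTC−06:00), 10:15 UTC − 6h = 04:15 Pelund Prefecture standard time.
Daylight saving runs 20 November 2026 – 6 February 2027; the standard-time date in Pelund Prefecture, 14 November 2026, is outside that window, so Pelund Prefecture is on standard time at UTC−06:00.
10:15 UTC − 6h = 04:15 Pelund Prefecture.

04:15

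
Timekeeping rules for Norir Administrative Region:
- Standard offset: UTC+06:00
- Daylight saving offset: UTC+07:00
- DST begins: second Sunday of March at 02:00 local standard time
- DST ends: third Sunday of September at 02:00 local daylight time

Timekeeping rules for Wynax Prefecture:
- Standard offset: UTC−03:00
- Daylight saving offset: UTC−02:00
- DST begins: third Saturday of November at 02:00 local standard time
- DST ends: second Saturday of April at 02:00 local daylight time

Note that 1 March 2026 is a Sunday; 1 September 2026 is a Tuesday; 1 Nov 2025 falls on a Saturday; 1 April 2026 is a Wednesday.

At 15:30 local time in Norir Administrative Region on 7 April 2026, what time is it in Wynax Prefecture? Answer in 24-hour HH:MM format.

06:30

1 March 2026 is a Sunday, so the first Sunday is March 1 and the second is March 8.
1 September 2026 is a Tuesday, so the first Sunday is September 6 and the third is September 20.
7 April 2026 lies within the daylight-saving period (8 March – 20 September), so Norir Administrative Region is on daylight time, UTC+07:00.
15:30 Norir Administrative Region − 7h = 08:30 UTC.
1 November 2025 is a Saturday, so the first Saturday is November 1 and the third is November 15.
1 April 2026 is a Wednesday, so the first Saturday is April 4 and the second is April 11.
At the standard offset (UTC−03:00), 08:30 UTC − 3h = 05:30 Wynax Prefecture standard time.
Daylight saving runs 15 November 2025 – 11 April 2026; the standard-time date in Wynax Prefecture, 7 April 2026, is inside that window, so Wynax Prefecture is at UTC−02:00.
08:30 UTC − 2h = 06:30 Wynax Prefecture.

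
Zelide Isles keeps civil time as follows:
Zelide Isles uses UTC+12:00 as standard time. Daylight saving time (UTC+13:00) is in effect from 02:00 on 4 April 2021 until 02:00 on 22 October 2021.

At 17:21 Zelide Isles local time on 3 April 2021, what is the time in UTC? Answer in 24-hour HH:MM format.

Daylight saving runs 4 April – 22 October; 3 April 2021 is outside that window, so Zelide Isles is on standard time at UTC+12:00.
17:21 local − 12h = 05:21 UTC.

05:21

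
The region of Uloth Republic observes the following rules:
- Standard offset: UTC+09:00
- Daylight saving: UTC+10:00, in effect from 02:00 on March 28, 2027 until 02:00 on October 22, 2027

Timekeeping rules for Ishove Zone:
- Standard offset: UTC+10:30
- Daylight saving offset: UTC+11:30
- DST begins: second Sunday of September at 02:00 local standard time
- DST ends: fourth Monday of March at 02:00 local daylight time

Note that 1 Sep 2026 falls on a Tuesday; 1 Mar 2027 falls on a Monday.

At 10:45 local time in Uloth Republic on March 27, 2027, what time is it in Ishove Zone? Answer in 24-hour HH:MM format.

12:15

March 27, 2027 is outside the daylight-saving period (28 March – 22 October), so Uloth Republic is on standard time, UTC+09:00.
10:45 Uloth Republic − 9h = 01:45 UTC.
1 September 2026 is a Tuesday, so the first Sunday is September 6 and the second is September 13.
1 March 2027 is a Monday, so the first Monday is March 1 and the fourth is March 22.
At the standard offset (UTC+10:30), 01:45 UTC + 10h30m = 12:15 Ishove Zone standard time.
The standard-time date in Ishove Zone, March 27, 2027, is outside the daylight-saving period (13 September 2026 – 22 March 2027), so Ishove Zone is on standard time, UTC+10:30.
01:45 UTC + 10h30m = 12:15 Ishove Zone.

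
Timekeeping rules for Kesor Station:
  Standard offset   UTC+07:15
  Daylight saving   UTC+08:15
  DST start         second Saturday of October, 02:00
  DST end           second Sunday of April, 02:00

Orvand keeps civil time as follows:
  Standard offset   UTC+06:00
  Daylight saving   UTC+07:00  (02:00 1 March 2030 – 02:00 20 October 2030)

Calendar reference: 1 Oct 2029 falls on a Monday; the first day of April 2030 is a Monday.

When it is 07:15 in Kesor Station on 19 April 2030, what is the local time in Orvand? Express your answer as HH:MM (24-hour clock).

1 October 2029 is a Monday, so the first Saturday is October 6 and the second is October 13.
1 April 2030 is a Monday, so the first Sunday is April 7 and the second is April 14.
19 April 2030 does not fall between 13 October 2029 and 14 April 2030, so daylight saving is not in effect and Kesor Station is at UTC+07:15.
07:15 Kesor Station − 7h15m = 00:00 UTC.
At the standard offset (UTC+06:00), 00:00 UTC + 6h = 06:00 Orvand standard time.
Daylight saving runs 1 March – 20 October; the standard-time date in Orvand, 19 April 2030, is inside that window, so Orvand is at UTC+07:00.
00:00 UTC + 7h = 07:00 Orvand.

07:00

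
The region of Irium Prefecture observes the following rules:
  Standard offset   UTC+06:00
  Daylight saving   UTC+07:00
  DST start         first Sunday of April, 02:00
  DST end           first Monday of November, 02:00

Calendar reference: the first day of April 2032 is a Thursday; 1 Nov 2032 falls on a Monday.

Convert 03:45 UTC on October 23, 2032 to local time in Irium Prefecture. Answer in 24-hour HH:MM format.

1 April 2032 is a Thursday, so the first Sunday is April 4.
1 November 2032 is a Monday, so the first Monday is November 1.
At the standard offset (UTC+06:00), 03:45 UTC + 6h = 09:45 Irium Prefecture standard time.
Daylight saving runs 4 April – 1 November; the standard-time date in Irium Prefecture, October 23, 2032, is inside that window, so Irium Prefecture is at UTC+07:00.
03:45 UTC + 7h = 10:45 local.

10:45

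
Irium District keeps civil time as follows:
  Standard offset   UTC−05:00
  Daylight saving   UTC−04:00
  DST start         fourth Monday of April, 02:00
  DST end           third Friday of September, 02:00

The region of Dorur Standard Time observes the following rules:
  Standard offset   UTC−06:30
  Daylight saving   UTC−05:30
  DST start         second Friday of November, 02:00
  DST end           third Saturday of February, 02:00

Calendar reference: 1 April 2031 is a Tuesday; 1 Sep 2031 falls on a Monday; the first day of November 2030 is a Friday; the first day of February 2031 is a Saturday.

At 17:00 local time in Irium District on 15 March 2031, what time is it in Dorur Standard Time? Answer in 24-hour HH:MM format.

15:30

1 April 2031 is a Tuesday, so the first Monday is April 7 and the fourth is April 28.
1 September 2031 is a Monday, so the first Friday is September 5 and the third is September 19.
Daylight saving runs 28 April – 19 September; 15 March 2031 is outside that window, so Irium District is on standard time at UTC−05:00.
17:00 Irium District + 5h = 22:00 UTC.
1 November 2030 is a Friday, so the first Friday is November 1 and the second is November 8.
1 February 2031 is a Saturday, so the first Saturday is February 1 and the third is February 15.
At the standard offset (UTC−06:30), 22:00 UTC − 6h30m = 15:30 Dorur Standard Time standard time.
Daylight saving runs 8 November 2030 – 15 February 2031; the standard-time date in Dorur Standard Time, 15 March 2031, is outside that window, so Dorur Standard Time is on standard time at UTC−06:30.
22:00 UTC − 6h30m = 15:30 Dorur Standard Time.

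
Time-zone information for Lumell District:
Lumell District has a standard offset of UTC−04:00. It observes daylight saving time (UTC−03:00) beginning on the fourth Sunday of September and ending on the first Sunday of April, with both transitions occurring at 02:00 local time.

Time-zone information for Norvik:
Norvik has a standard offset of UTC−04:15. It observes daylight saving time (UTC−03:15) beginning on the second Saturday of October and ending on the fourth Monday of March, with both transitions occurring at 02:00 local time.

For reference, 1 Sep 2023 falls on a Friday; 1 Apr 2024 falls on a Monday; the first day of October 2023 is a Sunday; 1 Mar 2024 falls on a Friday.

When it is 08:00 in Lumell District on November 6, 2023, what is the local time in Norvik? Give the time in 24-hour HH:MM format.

1 September 2023 is a Friday, so the first Sunday is September 3 and the fourth is September 24.
1 April 2024 is a Monday, so the first Sunday is April 7.
November 6, 2023 falls between 24 September 2023 and 7 April 2024, so daylight saving is in effect and Lumell District is at UTC−03:00.
08:00 Lumell District + 3h = 11:00 UTC.
1 October 2023 is a Sunday, so the first Saturday is October 7 and the second is October 14.
1 March 2024 is a Friday, so the first Monday is March 4 and the fourth is March 25.
At the standard offset (UTC−04:15), 11:00 UTC − 4h15m = 06:45 Norvik standard time.
The standard-time date in Norvik, November 6, 2023, lies within the daylight-saving period (14 October 2023 – 25 March 2024), so Norvik is on daylight time, UTC−03:15.
11:00 UTC − 3h15m = 07:45 Norvik.

07:45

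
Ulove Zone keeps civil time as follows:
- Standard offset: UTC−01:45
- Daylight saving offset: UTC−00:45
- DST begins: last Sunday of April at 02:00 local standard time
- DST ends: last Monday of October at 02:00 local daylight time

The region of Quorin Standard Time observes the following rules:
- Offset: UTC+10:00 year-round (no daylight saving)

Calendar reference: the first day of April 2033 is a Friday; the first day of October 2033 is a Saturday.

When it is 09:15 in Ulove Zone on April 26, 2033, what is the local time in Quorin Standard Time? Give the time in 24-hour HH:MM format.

1 April 2033 is a Friday, so Sundays fall on 3, 10, 17, 24; the last is April 24.
1 October 2033 is a Saturday, so Mondays fall on 3, 10, 17, 24, 31; the last is October 31.
Daylight saving runs 24 April – 31 October; April 26, 2033 is inside that window, so Ulove Zone is at UTC−00:45.
09:15 Ulove Zone + 0h45m = 10:00 UTC.
Quorin Standard Time has no daylight saving, so its offset is UTC+10:00 year-round.
10:00 UTC + 10h = 20:00 Quorin Standard Time.

20:00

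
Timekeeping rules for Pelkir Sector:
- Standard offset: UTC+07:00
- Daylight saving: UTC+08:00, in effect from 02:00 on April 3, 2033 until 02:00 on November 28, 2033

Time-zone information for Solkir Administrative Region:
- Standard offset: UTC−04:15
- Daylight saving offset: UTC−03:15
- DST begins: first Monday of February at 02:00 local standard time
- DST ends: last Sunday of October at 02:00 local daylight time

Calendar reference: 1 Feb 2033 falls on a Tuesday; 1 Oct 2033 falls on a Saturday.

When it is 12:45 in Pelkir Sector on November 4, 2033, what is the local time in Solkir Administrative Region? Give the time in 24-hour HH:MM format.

November 4, 2033 falls between 3 April and 28 November, so daylight saving is in effect and Pelkir Sector is at UTC+08:00.
12:45 Pelkir Sector − 8h = 04:45 UTC.
1 February 2033 is a Tuesday, so the first Monday is February 7.
1 October 2033 is a Saturday, so Sundays fall on 2, 9, 16, 23, 30; the last is October 30.
At the standard offset (UTC−04:15), 04:45 UTC − 4h15m = 00:30 Solkir Administrative Region standard time.
Daylight saving runs 7 February – 30 October; the standard-time date in Solkir Administrative Region, November 4, 2033, is outside that window, so Solkir Administrative Region is on standard time at UTC−04:15.
04:45 UTC − 4h15m = 00:30 Solkir Administrative Region.

00:30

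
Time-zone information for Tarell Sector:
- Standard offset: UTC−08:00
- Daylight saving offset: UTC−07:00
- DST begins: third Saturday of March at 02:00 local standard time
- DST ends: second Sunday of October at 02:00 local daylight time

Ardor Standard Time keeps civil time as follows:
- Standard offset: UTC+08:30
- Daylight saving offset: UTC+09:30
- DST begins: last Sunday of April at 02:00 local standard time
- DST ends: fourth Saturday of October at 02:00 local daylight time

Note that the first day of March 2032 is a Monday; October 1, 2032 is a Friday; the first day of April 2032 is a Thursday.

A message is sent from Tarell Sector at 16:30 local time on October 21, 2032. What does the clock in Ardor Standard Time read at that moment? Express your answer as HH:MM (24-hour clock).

10:00

1 March 2032 is a Monday, so the first Saturday is March 6 and the third is March 20.
1 October 2032 is a Friday, so the first Sunday is October 3 and the second is October 10.
Daylight saving runs 20 March – 10 October; October 21, 2032 is outside that window, so Tarell Sector is on standard time at UTC−08:00.
16:30 Tarell Sector + 8h = 00:30 UTC (rolling into the next day, 22 October 2032).
1 April 2032 is a Thursday, so Sundays fall on 4, 11, 18, 25; the last is April 25.
1 October 2032 is a Friday, so the first Saturday is October 2 and the fourth is October 23.
At the standard offset (UTC+08:30), 00:30 UTC + 8h30m = 09:00 Ardor Standard Time standard time.
The standard-time date in Ardor Standard Time, October 22, 2032, falls between 25 April and 23 October, so daylight saving is in effect and Ardor Standard Time is at UTC+09:30.
00:30 UTC + 9h30m = 10:00 Ardor Standard Time.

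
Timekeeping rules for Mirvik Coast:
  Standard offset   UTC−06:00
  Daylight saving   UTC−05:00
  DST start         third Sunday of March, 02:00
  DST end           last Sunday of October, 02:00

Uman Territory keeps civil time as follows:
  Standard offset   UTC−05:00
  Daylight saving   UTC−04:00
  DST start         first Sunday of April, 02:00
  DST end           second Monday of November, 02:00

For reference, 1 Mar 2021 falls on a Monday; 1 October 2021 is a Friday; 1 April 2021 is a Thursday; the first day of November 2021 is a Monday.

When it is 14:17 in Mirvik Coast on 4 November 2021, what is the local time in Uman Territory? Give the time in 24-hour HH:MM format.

1 March 2021 is a Monday, so the first Sunday is March 7 and the third is March 21.
1 October 2021 is a Friday, so Sundays fall on 3, 10, 17, 24, 31; the last is October 31.
Daylight saving runs 21 March – 31 October; 4 November 2021 is outside that window, so Mirvik Coast is on standard time at UTC−06:00.
14:17 Mirvik Coast + 6h = 20:17 UTC.
1 April 2021 is a Thursday, so the first Sunday is April 4.
1 November 2021 is a Monday, so the first Monday is November 1 and the second is November 8.
At the standard offset (UTC−05:00), 20:17 UTC − 5h = 15:17 Uman Territory standard time.
The standard-time date in Uman Territory, 4 November 2021, lies within the daylight-saving period (4 April – 8 November), so Uman Territory is on daylight time, UTC−04:00.
20:17 UTC − 4h = 16:17 Uman Territory.

16:17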